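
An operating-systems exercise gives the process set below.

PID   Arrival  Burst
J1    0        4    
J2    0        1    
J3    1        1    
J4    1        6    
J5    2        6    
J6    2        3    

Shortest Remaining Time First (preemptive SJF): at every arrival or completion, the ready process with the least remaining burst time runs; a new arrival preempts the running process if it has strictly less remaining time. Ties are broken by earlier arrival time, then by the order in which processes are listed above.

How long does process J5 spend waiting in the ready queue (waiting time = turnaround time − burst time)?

13

Timeline: | J2 0-1 | J3 1-2 | J6 2-5 | J1 5-9 | J4 9-15 | J5 15-21 |
Completion: J1=9  J2=1  J3=2  J4=15  J5=21  J6=5
Waiting(J5) = turnaround − burst = 19 − 6 = 13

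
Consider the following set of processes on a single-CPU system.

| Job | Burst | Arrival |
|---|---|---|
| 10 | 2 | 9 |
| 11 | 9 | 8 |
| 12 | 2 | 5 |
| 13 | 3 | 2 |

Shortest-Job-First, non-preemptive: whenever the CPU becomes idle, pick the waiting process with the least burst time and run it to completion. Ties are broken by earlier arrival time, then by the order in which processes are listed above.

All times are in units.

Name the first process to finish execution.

Gantt: | idle 0-2 | 13 2-5 | 12 5-7 | idle 7-8 | 11 8-17 | 10 17-19 |
Completion: 10=19  11=17  12=7  13=5
Finish order: 13 → 12 → 11 → 10

13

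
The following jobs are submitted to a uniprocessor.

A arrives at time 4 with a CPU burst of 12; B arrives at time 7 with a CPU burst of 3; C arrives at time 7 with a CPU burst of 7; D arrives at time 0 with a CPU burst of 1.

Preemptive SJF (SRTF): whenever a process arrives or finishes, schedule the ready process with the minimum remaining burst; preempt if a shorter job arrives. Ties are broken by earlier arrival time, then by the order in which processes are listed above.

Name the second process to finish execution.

Schedule: | D 0-1 | idle 1-4 | A 4-7 | B 7-10 | C 10-17 | A 17-26 |
Completion: A=26  B=10  C=17  D=1
Turnaround (C−A): A=22  B=3  C=10  D=1
Finish order: D → B → C → A

B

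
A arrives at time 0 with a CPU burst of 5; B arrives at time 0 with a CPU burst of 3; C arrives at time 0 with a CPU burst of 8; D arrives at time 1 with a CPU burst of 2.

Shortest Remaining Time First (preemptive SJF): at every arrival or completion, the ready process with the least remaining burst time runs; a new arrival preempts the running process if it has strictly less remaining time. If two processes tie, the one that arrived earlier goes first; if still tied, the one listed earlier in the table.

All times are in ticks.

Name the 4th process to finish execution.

C

Gantt: | B 0-3 | D 3-5 | A 5-10 | C 10-18 |
Completion: A=10  B=3  C=18  D=5
Finish order: B → D → A → C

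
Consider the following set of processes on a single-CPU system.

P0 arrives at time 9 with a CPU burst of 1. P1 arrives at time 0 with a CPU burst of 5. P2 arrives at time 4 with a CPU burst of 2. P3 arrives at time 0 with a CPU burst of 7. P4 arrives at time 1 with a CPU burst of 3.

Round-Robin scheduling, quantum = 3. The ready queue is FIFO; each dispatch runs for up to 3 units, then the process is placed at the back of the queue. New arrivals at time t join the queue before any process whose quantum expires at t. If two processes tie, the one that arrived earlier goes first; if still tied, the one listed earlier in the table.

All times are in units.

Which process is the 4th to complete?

Gantt: | P1 0-3 | P3 3-6 | P4 6-9 | P1 9-11 | P2 11-13 | P3 13-16 | P0 16-17 | P3 17-18 |
Completion: P0=17  P1=11  P2=13  P3=18  P4=9
Turnaround (C−A): P0=8  P1=11  P2=9  P3=18  P4=8
Finish order: P4 → P1 → P2 → P0 → P3

P0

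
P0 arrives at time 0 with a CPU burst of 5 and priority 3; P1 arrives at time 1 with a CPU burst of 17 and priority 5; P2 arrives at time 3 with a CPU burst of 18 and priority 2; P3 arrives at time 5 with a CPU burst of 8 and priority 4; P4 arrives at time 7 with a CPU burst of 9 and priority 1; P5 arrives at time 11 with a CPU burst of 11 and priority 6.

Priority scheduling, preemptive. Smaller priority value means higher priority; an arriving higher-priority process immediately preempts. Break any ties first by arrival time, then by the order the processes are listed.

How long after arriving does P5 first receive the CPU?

46

Schedule: | P0 0-3 | P2 3-7 | P4 7-16 | P2 16-30 | P0 30-32 | P3 32-40 | P1 40-57 | P5 57-68 |
Completion: P0=32  P1=57  P2=30  P3=40  P4=16  P5=68
Response(P5) = first start − arrival = 57 − 11 = 46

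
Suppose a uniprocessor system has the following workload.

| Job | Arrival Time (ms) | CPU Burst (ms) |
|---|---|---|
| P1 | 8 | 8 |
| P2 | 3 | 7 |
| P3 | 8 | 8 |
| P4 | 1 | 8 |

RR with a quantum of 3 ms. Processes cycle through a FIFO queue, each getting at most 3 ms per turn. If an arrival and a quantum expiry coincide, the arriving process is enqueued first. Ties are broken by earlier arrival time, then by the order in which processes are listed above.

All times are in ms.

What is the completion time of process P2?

Timeline: | idle 0-1 | P4 1-4 | P2 4-7 | P4 7-10 | P2 10-13 | P1 13-16 | P3 16-19 | P4 19-21 | P2 21-22 | P1 22-25 | P3 25-28 | P1 28-30 | P3 30-32 |
Completion: P1=30  P2=22  P3=32  P4=21

22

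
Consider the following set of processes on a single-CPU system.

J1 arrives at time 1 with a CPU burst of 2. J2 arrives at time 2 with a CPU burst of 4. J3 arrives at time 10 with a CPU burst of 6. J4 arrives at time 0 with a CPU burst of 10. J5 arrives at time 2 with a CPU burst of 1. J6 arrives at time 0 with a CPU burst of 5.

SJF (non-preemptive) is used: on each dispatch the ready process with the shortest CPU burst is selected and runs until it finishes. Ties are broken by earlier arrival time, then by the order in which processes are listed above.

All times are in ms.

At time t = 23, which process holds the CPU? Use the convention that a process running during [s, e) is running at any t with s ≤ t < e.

J4

Timeline: | J6 0-5 | J5 5-6 | J1 6-8 | J2 8-12 | J3 12-18 | J4 18-28 |
Completion: J1=8  J2=12  J3=18  J4=28  J5=6  J6=5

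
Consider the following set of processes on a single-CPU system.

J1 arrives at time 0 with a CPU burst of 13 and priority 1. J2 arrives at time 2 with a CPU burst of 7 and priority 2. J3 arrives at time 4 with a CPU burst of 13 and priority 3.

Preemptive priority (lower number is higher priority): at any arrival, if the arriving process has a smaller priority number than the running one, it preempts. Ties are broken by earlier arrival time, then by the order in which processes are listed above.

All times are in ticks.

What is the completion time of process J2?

20

Timeline: | J1 0-13 | J2 13-20 | J3 20-33 |
Completion: J1=13  J2=20  J3=33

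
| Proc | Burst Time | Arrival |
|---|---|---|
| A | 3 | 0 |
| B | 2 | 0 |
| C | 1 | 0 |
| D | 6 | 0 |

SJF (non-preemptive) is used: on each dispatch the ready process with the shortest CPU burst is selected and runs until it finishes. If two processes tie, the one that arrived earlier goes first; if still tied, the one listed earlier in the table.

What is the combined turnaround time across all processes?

Gantt: | C 0-1 | B 1-3 | A 3-6 | D 6-12 |
Completion: A=6  B=3  C=1  D=12
Turnaround = completion − arrival: A=6, B=3, C=1, D=12
Total turnaround = 6 + 3 + 1 + 12 = 22

22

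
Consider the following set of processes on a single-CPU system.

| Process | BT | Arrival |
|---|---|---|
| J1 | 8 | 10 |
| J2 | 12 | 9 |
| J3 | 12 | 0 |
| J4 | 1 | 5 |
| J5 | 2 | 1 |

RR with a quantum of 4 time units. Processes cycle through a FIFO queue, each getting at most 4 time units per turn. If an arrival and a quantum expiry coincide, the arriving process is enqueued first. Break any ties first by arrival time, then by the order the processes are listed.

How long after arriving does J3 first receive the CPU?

Timeline: | J3 0-4 | J5 4-6 | J3 6-10 | J4 10-11 | J2 11-15 | J1 15-19 | J3 19-23 | J2 23-27 | J1 27-31 | J2 31-35 |
Completion: J1=31  J2=35  J3=23  J4=11  J5=6
Turnaround (C−A): J1=21  J2=26  J3=23  J4=6  J5=5
Response(J3) = first start − arrival = 0 − 0 = 0

0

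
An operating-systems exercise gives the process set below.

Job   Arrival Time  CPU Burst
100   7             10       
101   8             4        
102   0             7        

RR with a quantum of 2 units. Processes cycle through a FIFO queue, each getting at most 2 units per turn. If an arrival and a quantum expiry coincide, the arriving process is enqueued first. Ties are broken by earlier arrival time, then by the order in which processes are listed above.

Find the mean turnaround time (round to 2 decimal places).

9.33

Gantt: | 102 0-7 | 100 7-9 | 101 9-11 | 100 11-13 | 101 13-15 | 100 15-21 |
Completion: 100=21  101=15  102=7
Turnaround times: 100=14, 101=7, 102=7
Average turnaround = (14+7+7) / 3 = 28/3 = 9.33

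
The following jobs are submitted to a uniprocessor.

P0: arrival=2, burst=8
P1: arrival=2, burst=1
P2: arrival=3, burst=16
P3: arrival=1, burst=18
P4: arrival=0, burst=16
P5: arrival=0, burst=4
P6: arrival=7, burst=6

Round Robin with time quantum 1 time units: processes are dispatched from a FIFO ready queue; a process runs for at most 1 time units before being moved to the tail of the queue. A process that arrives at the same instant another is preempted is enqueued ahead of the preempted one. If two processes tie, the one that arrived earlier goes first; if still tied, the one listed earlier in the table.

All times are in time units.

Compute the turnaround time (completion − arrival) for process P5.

Timeline: | P4 0-1 | P5 1-2 | P3 2-3 | P4 3-4 | P0 4-5 | P1 5-6 | P5 6-7 | P2 7-8 | P3 8-9 | P4 9-10 | P0 10-11 | P6 11-12 | P5 12-13 | P2 13-14 | P3 14-15 | P4 15-16 | P0 16-17 | P6 17-18 | P5 18-19 | P2 19-20 | P3 20-21 | P4 21-22 | P0 22-23 | P6 23-24 | P2 24-25 | P3 25-26 | P4 26-27 | P0 27-28 | P6 28-29 | P2 29-30 | P3 30-31 | P4 31-32 | P0 32-33 | P6 33-34 | P2 34-35 | P3 35-36 | P4 36-37 | P0 37-38 | P6 38-39 | P2 39-40 | P3 40-41 | P4 41-42 | P0 42-43 | P2 43-44 | P3 44-45 | P4 45-46 | P2 46-47 | P3 47-48 | P4 48-49 | P2 49-50 | P3 50-51 | P4 51-52 | P2 52-53 | P3 53-54 | P4 54-55 | P2 55-56 | P3 56-57 | P4 57-58 | P2 58-59 | P3 59-60 | P4 60-61 | P2 61-62 | P3 62-63 | P4 63-64 | P2 64-65 | P3 65-66 | P2 66-67 | P3 67-69 |
Completion: P0=43  P1=6  P2=67  P3=69  P4=64  P5=19  P6=39
Turnaround (C−A): P0=41  P1=4  P2=64  P3=68  P4=64  P5=19  P6=32
Turnaround(P5) = completion − arrival = 19 − 0 = 19

19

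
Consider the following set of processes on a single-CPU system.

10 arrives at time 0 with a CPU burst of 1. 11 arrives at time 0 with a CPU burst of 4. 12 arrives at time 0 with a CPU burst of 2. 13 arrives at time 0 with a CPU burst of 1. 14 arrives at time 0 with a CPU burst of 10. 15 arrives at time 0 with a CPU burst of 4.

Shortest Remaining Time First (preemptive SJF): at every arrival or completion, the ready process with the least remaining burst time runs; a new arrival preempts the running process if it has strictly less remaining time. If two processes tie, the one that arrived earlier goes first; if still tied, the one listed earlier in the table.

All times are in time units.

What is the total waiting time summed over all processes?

27

Gantt: | 10 0-1 | 13 1-2 | 12 2-4 | 11 4-8 | 15 8-12 | 14 12-22 |
Completion: 10=1  11=8  12=4  13=2  14=22  15=12
Turnaround (C−A): 10=1  11=8  12=4  13=2  14=22  15=12
Waiting = turnaround − burst: 10=0, 11=4, 12=2, 13=1, 14=12, 15=8
Total waiting = 0 + 4 + 2 + 1 + 12 + 8 = 27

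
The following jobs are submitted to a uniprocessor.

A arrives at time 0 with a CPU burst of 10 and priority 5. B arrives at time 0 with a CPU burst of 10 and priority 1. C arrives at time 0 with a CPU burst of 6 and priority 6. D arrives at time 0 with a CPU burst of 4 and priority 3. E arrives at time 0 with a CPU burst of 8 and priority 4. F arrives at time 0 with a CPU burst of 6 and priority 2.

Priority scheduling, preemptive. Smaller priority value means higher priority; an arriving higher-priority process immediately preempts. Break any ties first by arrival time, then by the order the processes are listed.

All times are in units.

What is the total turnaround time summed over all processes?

Schedule: | B 0-10 | F 10-16 | D 16-20 | E 20-28 | A 28-38 | C 38-44 |
Completion: A=38  B=10  C=44  D=20  E=28  F=16
Turnaround (C−A): A=38  B=10  C=44  D=20  E=28  F=16
Turnaround = completion − arrival: A=38, B=10, C=44, D=20, E=28, F=16
Total turnaround = 38 + 10 + 44 + 20 + 28 + 16 = 156

156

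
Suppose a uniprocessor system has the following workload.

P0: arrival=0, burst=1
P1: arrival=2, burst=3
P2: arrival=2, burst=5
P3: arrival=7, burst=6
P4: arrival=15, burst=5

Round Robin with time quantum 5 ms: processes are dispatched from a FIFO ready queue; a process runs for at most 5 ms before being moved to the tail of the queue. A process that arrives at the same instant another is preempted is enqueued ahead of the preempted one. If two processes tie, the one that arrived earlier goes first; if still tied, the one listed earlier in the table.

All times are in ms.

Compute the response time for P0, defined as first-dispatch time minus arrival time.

0

Timeline: | P0 0-1 | idle 1-2 | P1 2-5 | P2 5-10 | P3 10-15 | P4 15-20 | P3 20-21 |
Completion: P0=1  P1=5  P2=10  P3=21  P4=20
Turnaround (C−A): P0=1  P1=3  P2=8  P3=14  P4=5
Response(P0) = first start − arrival = 0 − 0 = 0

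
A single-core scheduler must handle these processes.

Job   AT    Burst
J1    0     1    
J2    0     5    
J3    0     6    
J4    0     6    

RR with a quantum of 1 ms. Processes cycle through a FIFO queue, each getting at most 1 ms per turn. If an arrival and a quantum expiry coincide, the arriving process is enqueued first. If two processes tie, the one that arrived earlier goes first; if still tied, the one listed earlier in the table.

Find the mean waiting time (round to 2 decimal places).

8.00

Timeline: | J1 0-1 | J2 1-2 | J3 2-3 | J4 3-4 | J2 4-5 | J3 5-6 | J4 6-7 | J2 7-8 | J3 8-9 | J4 9-10 | J2 10-11 | J3 11-12 | J4 12-13 | J2 13-14 | J3 14-15 | J4 15-16 | J3 16-17 | J4 17-18 |
Completion: J1=1  J2=14  J3=17  J4=18
Waiting times: J1=0, J2=9, J3=11, J4=12
Average waiting = (0+9+11+12) / 4 = 32/4 = 8.00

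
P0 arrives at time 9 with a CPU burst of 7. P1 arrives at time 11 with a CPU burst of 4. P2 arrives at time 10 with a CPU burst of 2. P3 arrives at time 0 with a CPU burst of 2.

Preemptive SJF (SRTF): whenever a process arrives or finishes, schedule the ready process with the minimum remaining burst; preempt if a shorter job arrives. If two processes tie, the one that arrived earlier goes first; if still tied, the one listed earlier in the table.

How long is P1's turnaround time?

5

Timeline: | P3 0-2 | idle 2-9 | P0 9-10 | P2 10-12 | P1 12-16 | P0 16-22 |
Completion: P0=22  P1=16  P2=12  P3=2
Turnaround (C−A): P0=13  P1=5  P2=2  P3=2
Turnaround(P1) = completion − arrival = 16 − 11 = 5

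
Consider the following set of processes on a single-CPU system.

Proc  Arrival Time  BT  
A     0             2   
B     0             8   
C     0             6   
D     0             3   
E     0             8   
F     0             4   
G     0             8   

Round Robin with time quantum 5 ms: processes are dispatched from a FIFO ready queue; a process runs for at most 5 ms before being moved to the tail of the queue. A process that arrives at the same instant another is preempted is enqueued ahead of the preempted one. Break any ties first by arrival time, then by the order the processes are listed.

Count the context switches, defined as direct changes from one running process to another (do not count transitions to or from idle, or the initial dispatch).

10

Gantt: | A 0-2 | B 2-7 | C 7-12 | D 12-15 | E 15-20 | F 20-24 | G 24-29 | B 29-32 | C 32-33 | E 33-36 | G 36-39 |
Completion: A=2  B=32  C=33  D=15  E=36  F=24  G=39
Turnaround (C−A): A=2  B=32  C=33  D=15  E=36  F=24  G=39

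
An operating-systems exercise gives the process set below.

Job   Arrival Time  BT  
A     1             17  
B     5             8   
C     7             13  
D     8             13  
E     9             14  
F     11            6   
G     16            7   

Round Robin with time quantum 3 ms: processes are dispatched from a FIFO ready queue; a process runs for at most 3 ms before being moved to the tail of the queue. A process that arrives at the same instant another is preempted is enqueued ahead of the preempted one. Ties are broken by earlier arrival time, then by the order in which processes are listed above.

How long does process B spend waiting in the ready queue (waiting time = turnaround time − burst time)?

32

Timeline: | idle 0-1 | A 1-7 | B 7-10 | C 10-13 | A 13-16 | D 16-19 | E 19-22 | B 22-25 | F 25-28 | C 28-31 | G 31-34 | A 34-37 | D 37-40 | E 40-43 | B 43-45 | F 45-48 | C 48-51 | G 51-54 | A 54-57 | D 57-60 | E 60-63 | C 63-66 | G 66-67 | A 67-69 | D 69-72 | E 72-75 | C 75-76 | D 76-77 | E 77-79 |
Completion: A=69  B=45  C=76  D=77  E=79  F=48  G=67
Turnaround (C−A): A=68  B=40  C=69  D=69  E=70  F=37  G=51
Waiting(B) = turnaround − burst = 40 − 8 = 32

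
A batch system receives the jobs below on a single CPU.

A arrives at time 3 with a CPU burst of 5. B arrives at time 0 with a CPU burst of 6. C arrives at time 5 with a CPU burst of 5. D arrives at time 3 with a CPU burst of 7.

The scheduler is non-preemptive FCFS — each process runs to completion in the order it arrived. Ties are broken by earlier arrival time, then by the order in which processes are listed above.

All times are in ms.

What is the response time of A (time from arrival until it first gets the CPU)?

3

Timeline: | B 0-6 | A 6-11 | D 11-18 | C 18-23 |
Completion: A=11  B=6  C=23  D=18
Turnaround (C−A): A=8  B=6  C=18  D=15
Response(A) = first start − arrival = 6 − 3 = 3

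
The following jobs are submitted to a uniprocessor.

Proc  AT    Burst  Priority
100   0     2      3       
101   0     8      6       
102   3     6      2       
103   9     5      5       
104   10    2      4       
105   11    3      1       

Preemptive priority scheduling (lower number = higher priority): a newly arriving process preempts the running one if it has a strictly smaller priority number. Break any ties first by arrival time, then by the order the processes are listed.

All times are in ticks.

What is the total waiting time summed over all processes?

Gantt: | 100 0-2 | 101 2-3 | 102 3-9 | 103 9-10 | 104 10-11 | 105 11-14 | 104 14-15 | 103 15-19 | 101 19-26 |
Completion: 100=2  101=26  102=9  103=19  104=15  105=14
Turnaround (C−A): 100=2  101=26  102=6  103=10  104=5  105=3
Waiting = turnaround − burst: 100=0, 101=18, 102=0, 103=5, 104=3, 105=0
Total waiting = 0 + 18 + 0 + 5 + 3 + 0 = 26

26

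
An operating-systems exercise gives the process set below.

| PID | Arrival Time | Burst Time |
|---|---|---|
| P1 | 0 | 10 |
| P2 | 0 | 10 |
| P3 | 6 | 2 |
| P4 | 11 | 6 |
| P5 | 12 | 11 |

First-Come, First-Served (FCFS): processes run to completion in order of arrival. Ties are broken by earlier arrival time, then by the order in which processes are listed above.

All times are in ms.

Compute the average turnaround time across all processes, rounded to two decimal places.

18.00

Gantt: | P1 0-10 | P2 10-20 | P3 20-22 | P4 22-28 | P5 28-39 |
Completion: P1=10  P2=20  P3=22  P4=28  P5=39
Turnaround times: P1=10, P2=20, P3=16, P4=17, P5=27
Average turnaround = (10+20+16+17+27) / 5 = 90/5 = 18.00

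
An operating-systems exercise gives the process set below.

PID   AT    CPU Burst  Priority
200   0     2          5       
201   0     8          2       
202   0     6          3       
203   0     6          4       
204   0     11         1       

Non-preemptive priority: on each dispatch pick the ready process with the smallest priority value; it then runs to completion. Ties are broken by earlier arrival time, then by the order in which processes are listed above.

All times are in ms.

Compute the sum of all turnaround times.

119

Gantt: | 204 0-11 | 201 11-19 | 202 19-25 | 203 25-31 | 200 31-33 |
Completion: 200=33  201=19  202=25  203=31  204=11
Turnaround = completion − arrival: 200=33, 201=19, 202=25, 203=31, 204=11
Total turnaround = 33 + 19 + 25 + 31 + 11 = 119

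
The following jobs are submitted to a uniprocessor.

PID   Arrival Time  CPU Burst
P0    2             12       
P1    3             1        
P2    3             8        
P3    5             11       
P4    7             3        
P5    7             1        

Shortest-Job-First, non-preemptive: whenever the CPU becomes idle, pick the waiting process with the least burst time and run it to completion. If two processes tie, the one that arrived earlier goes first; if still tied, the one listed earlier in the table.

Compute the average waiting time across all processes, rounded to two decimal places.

Schedule: | idle 0-2 | P0 2-14 | P1 14-15 | P5 15-16 | P4 16-19 | P2 19-27 | P3 27-38 |
Completion: P0=14  P1=15  P2=27  P3=38  P4=19  P5=16
Turnaround (C−A): P0=12  P1=12  P2=24  P3=33  P4=12  P5=9
Waiting times: P0=0, P1=11, P2=16, P3=22, P4=9, P5=8
Average waiting = (0+11+16+22+9+8) / 6 = 66/6 = 11.00

11.00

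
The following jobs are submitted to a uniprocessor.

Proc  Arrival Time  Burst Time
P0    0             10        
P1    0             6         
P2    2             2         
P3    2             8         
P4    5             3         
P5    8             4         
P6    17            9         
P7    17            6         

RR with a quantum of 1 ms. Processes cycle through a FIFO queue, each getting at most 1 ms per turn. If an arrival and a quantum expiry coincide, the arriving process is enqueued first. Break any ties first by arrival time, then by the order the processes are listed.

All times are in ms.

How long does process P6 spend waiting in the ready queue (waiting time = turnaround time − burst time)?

22

Gantt: | P0 0-1 | P1 1-2 | P0 2-3 | P2 3-4 | P3 4-5 | P1 5-6 | P0 6-7 | P2 7-8 | P4 8-9 | P3 9-10 | P1 10-11 | P0 11-12 | P5 12-13 | P4 13-14 | P3 14-15 | P1 15-16 | P0 16-17 | P5 17-18 | P4 18-19 | P3 19-20 | P1 20-21 | P6 21-22 | P7 22-23 | P0 23-24 | P5 24-25 | P3 25-26 | P1 26-27 | P6 27-28 | P7 28-29 | P0 29-30 | P5 30-31 | P3 31-32 | P6 32-33 | P7 33-34 | P0 34-35 | P3 35-36 | P6 36-37 | P7 37-38 | P0 38-39 | P3 39-40 | P6 40-41 | P7 41-42 | P0 42-43 | P6 43-44 | P7 44-45 | P6 45-48 |
Completion: P0=43  P1=27  P2=8  P3=40  P4=19  P5=31  P6=48  P7=45
Waiting(P6) = turnaround − burst = 31 − 9 = 22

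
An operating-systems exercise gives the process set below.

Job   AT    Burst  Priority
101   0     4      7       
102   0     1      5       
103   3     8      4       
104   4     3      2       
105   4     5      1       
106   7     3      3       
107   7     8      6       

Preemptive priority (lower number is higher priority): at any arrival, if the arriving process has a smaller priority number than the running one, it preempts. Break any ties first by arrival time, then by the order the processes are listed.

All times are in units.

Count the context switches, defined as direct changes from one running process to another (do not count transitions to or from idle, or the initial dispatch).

Gantt: | 102 0-1 | 101 1-3 | 103 3-4 | 105 4-9 | 104 9-12 | 106 12-15 | 103 15-22 | 107 22-30 | 101 30-32 |
Completion: 101=32  102=1  103=22  104=12  105=9  106=15  107=30
Turnaround (C−A): 101=32  102=1  103=19  104=8  105=5  106=8  107=23

8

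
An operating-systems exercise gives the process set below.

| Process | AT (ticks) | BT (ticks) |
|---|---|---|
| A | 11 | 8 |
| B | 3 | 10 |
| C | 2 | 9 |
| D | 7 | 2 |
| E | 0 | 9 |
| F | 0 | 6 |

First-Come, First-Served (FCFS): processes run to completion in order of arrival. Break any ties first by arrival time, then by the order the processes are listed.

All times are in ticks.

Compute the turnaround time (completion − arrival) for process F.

15

Timeline: | E 0-9 | F 9-15 | C 15-24 | B 24-34 | D 34-36 | A 36-44 |
Completion: A=44  B=34  C=24  D=36  E=9  F=15
Turnaround (C−A): A=33  B=31  C=22  D=29  E=9  F=15
Turnaround(F) = completion − arrival = 15 − 0 = 15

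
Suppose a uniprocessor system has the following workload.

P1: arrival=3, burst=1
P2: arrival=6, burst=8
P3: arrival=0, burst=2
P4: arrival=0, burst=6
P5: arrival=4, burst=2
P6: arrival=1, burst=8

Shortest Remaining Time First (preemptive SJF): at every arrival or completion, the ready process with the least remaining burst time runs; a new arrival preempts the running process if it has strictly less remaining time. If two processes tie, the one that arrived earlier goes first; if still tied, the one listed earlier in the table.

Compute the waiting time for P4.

5

Gantt: | P3 0-2 | P4 2-3 | P1 3-4 | P5 4-6 | P4 6-11 | P6 11-19 | P2 19-27 |
Completion: P1=4  P2=27  P3=2  P4=11  P5=6  P6=19
Turnaround (C−A): P1=1  P2=21  P3=2  P4=11  P5=2  P6=18
Waiting(P4) = turnaround − burst = 11 − 6 = 5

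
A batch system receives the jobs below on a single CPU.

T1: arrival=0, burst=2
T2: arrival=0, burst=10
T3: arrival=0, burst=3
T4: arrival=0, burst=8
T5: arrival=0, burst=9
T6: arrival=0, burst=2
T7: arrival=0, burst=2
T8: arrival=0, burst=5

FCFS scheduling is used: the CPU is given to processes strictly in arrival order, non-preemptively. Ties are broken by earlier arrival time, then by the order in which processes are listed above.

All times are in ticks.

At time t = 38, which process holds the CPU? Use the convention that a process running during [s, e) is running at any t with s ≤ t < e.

T8

Timeline: | T1 0-2 | T2 2-12 | T3 12-15 | T4 15-23 | T5 23-32 | T6 32-34 | T7 34-36 | T8 36-41 |
Completion: T1=2  T2=12  T3=15  T4=23  T5=32  T6=34  T7=36  T8=41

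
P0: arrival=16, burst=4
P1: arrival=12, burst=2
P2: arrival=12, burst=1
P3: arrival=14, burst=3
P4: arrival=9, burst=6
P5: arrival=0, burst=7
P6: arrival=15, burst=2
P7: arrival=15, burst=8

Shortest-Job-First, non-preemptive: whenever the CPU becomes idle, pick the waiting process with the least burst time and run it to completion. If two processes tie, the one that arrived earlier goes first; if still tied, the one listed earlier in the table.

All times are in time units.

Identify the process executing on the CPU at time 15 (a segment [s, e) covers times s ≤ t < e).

Gantt: | P5 0-7 | idle 7-9 | P4 9-15 | P2 15-16 | P1 16-18 | P6 18-20 | P3 20-23 | P0 23-27 | P7 27-35 |
Completion: P0=27  P1=18  P2=16  P3=23  P4=15  P5=7  P6=20  P7=35
Turnaround (C−A): P0=11  P1=6  P2=4  P3=9  P4=6  P5=7  P6=5  P7=20

P2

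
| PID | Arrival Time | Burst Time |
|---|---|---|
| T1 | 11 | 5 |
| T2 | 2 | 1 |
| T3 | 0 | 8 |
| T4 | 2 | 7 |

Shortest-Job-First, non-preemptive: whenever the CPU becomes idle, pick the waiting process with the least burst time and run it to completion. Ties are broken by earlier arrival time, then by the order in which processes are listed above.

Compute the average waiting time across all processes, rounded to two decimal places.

Timeline: | T3 0-8 | T2 8-9 | T4 9-16 | T1 16-21 |
Completion: T1=21  T2=9  T3=8  T4=16
Waiting times: T1=5, T2=6, T3=0, T4=7
Average waiting = (5+6+0+7) / 4 = 18/4 = 4.50

4.50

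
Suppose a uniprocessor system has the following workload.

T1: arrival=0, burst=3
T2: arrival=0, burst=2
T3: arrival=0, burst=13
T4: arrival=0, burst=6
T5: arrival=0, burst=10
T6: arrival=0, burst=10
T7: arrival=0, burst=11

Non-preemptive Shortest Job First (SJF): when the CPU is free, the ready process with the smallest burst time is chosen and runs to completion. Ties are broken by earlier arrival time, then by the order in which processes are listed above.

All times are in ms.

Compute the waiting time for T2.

0

Schedule: | T2 0-2 | T1 2-5 | T4 5-11 | T5 11-21 | T6 21-31 | T7 31-42 | T3 42-55 |
Completion: T1=5  T2=2  T3=55  T4=11  T5=21  T6=31  T7=42
Turnaround (C−A): T1=5  T2=2  T3=55  T4=11  T5=21  T6=31  T7=42
Waiting(T2) = turnaround − burst = 2 − 2 = 0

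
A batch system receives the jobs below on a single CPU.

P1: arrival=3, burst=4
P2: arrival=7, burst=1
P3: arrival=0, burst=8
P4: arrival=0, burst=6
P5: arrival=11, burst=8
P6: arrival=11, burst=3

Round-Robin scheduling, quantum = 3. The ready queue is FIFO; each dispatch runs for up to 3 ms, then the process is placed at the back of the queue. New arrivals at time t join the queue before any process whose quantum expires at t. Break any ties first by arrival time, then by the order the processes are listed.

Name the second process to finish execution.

P2

Schedule: | P3 0-3 | P4 3-6 | P1 6-9 | P3 9-12 | P4 12-15 | P2 15-16 | P1 16-17 | P5 17-20 | P6 20-23 | P3 23-25 | P5 25-30 |
Completion: P1=17  P2=16  P3=25  P4=15  P5=30  P6=23
Turnaround (C−A): P1=14  P2=9  P3=25  P4=15  P5=19  P6=12
Finish order: P4 → P2 → P1 → P6 → P3 → P5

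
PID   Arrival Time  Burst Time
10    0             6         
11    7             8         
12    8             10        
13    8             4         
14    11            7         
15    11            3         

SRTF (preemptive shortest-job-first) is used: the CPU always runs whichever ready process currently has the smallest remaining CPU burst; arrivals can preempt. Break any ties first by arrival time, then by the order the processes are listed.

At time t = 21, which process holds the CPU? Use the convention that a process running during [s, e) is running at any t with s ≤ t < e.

Schedule: | 10 0-6 | idle 6-7 | 11 7-8 | 13 8-12 | 15 12-15 | 11 15-22 | 14 22-29 | 12 29-39 |
Completion: 10=6  11=22  12=39  13=12  14=29  15=15

11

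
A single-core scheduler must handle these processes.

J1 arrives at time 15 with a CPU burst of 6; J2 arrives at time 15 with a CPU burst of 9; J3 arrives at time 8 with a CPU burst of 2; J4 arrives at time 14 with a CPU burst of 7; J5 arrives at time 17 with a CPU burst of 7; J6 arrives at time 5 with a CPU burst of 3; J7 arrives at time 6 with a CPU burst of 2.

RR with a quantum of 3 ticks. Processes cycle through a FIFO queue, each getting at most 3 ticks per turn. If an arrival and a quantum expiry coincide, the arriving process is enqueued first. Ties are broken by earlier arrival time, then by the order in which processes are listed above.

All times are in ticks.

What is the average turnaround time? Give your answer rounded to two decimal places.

Gantt: | idle 0-5 | J6 5-8 | J7 8-10 | J3 10-12 | idle 12-14 | J4 14-17 | J1 17-20 | J2 20-23 | J5 23-26 | J4 26-29 | J1 29-32 | J2 32-35 | J5 35-38 | J4 38-39 | J2 39-42 | J5 42-43 |
Completion: J1=32  J2=42  J3=12  J4=39  J5=43  J6=8  J7=10
Turnaround times: J1=17, J2=27, J3=4, J4=25, J5=26, J6=3, J7=4
Average turnaround = (17+27+4+25+26+3+4) / 7 = 106/7 = 15.14

15.14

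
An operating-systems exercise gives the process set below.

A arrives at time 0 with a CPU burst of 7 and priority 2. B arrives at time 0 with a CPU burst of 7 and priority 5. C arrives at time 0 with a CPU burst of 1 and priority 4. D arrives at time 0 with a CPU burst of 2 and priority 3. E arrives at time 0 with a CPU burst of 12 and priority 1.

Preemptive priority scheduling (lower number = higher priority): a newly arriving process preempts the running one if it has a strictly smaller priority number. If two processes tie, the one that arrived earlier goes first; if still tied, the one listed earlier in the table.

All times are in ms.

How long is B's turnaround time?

29

Timeline: | E 0-12 | A 12-19 | D 19-21 | C 21-22 | B 22-29 |
Completion: A=19  B=29  C=22  D=21  E=12
Turnaround(B) = completion − arrival = 29 − 0 = 29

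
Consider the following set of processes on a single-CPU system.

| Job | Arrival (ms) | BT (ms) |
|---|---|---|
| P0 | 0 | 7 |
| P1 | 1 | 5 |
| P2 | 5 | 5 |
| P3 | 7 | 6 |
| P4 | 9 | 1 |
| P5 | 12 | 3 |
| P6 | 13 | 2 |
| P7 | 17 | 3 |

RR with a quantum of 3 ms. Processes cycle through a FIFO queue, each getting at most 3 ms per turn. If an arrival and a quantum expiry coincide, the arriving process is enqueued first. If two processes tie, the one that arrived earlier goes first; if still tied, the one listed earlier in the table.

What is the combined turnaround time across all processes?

120

Gantt: | P0 0-3 | P1 3-6 | P0 6-9 | P2 9-12 | P1 12-14 | P3 14-17 | P4 17-18 | P0 18-19 | P5 19-22 | P2 22-24 | P6 24-26 | P7 26-29 | P3 29-32 |
Completion: P0=19  P1=14  P2=24  P3=32  P4=18  P5=22  P6=26  P7=29
Turnaround = completion − arrival: P0=19, P1=13, P2=19, P3=25, P4=9, P5=10, P6=13, P7=12
Total turnaround = 19 + 13 + 19 + 25 + 9 + 10 + 13 + 12 = 120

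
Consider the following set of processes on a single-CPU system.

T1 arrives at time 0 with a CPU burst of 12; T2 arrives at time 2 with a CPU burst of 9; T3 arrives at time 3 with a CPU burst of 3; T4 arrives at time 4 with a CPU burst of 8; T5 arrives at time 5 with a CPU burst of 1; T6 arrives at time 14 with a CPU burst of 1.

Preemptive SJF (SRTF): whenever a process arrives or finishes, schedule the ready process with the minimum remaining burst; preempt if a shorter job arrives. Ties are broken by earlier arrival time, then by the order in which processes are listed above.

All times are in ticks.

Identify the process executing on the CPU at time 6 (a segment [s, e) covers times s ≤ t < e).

T5

Gantt: | T1 0-2 | T2 2-3 | T3 3-6 | T5 6-7 | T2 7-15 | T6 15-16 | T4 16-24 | T1 24-34 |
Completion: T1=34  T2=15  T3=6  T4=24  T5=7  T6=16
Turnaround (C−A): T1=34  T2=13  T3=3  T4=20  T5=2  T6=2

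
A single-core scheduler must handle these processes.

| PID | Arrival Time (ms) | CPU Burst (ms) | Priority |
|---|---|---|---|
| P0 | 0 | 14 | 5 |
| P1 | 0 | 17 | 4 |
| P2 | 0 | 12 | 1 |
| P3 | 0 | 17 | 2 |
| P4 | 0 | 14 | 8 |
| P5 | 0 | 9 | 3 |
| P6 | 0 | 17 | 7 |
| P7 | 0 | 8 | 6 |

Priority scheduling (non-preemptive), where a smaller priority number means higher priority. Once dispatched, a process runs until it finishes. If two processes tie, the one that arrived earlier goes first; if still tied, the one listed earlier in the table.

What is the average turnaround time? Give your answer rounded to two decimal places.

Schedule: | P2 0-12 | P3 12-29 | P5 29-38 | P1 38-55 | P0 55-69 | P7 69-77 | P6 77-94 | P4 94-108 |
Completion: P0=69  P1=55  P2=12  P3=29  P4=108  P5=38  P6=94  P7=77
Turnaround (C−A): P0=69  P1=55  P2=12  P3=29  P4=108  P5=38  P6=94  P7=77
Turnaround times: P0=69, P1=55, P2=12, P3=29, P4=108, P5=38, P6=94, P7=77
Average turnaround = (69+55+12+29+108+38+94+77) / 8 = 482/8 = 60.25

60.25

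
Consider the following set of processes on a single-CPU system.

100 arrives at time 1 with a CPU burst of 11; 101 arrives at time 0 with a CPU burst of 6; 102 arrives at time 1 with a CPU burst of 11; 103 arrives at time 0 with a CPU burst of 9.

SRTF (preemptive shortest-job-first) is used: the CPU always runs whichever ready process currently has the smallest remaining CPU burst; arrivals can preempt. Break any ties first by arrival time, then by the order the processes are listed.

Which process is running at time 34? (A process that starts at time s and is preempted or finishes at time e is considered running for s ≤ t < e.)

102

Gantt: | 101 0-6 | 103 6-15 | 100 15-26 | 102 26-37 |
Completion: 100=26  101=6  102=37  103=15
Turnaround (C−A): 100=25  101=6  102=36  103=15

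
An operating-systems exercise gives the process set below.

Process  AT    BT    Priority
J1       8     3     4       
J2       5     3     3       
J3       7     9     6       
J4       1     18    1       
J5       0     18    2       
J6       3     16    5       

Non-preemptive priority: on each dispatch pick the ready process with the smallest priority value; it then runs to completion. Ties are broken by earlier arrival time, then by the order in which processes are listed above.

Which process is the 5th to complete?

J6

Timeline: | J5 0-18 | J4 18-36 | J2 36-39 | J1 39-42 | J6 42-58 | J3 58-67 |
Completion: J1=42  J2=39  J3=67  J4=36  J5=18  J6=58
Turnaround (C−A): J1=34  J2=34  J3=60  J4=35  J5=18  J6=55
Finish order: J5 → J4 → J2 → J1 → J6 → J3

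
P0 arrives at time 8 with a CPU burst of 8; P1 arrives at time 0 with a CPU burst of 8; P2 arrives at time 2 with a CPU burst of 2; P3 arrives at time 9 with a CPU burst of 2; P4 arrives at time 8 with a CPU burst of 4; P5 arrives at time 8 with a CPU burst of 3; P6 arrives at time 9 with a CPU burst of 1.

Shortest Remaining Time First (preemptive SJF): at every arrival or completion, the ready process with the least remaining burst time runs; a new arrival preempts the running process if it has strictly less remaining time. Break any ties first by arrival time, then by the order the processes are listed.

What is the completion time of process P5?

Timeline: | P1 0-2 | P2 2-4 | P1 4-10 | P6 10-11 | P3 11-13 | P5 13-16 | P4 16-20 | P0 20-28 |
Completion: P0=28  P1=10  P2=4  P3=13  P4=20  P5=16  P6=11
Turnaround (C−A): P0=20  P1=10  P2=2  P3=4  P4=12  P5=8  P6=2

16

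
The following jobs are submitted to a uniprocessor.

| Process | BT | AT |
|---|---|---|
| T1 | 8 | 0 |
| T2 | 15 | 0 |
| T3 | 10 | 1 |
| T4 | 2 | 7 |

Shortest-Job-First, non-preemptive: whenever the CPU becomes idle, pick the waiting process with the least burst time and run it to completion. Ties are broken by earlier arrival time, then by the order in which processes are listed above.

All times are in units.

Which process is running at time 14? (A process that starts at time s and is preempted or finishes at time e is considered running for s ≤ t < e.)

T3

Schedule: | T1 0-8 | T4 8-10 | T3 10-20 | T2 20-35 |
Completion: T1=8  T2=35  T3=20  T4=10
Turnaround (C−A): T1=8  T2=35  T3=19  T4=3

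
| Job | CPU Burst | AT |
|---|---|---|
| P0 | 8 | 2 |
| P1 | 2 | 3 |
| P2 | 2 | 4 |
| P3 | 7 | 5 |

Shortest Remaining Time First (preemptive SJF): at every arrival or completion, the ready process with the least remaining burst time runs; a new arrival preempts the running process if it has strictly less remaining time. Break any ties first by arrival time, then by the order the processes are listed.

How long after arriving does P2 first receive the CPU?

Schedule: | idle 0-2 | P0 2-3 | P1 3-5 | P2 5-7 | P0 7-14 | P3 14-21 |
Completion: P0=14  P1=5  P2=7  P3=21
Response(P2) = first start − arrival = 5 − 4 = 1

1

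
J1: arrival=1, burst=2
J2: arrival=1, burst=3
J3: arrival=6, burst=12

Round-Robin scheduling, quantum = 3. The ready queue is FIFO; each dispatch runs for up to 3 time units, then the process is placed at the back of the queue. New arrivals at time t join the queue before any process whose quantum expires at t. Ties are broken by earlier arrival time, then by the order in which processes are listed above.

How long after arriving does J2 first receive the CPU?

Gantt: | idle 0-1 | J1 1-3 | J2 3-6 | J3 6-18 |
Completion: J1=3  J2=6  J3=18
Turnaround (C−A): J1=2  J2=5  J3=12
Response(J2) = first start − arrival = 3 − 1 = 2

2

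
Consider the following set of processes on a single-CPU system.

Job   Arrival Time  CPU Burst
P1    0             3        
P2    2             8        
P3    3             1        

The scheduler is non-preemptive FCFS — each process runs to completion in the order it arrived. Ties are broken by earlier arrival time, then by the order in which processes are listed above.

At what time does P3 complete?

12

Timeline: | P1 0-3 | P2 3-11 | P3 11-12 |
Completion: P1=3  P2=11  P3=12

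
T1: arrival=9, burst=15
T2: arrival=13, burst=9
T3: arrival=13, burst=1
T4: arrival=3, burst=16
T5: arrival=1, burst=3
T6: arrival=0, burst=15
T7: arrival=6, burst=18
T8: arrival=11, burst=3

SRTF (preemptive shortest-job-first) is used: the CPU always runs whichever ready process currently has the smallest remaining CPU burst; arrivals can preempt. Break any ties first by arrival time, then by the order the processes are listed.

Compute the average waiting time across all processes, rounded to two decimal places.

17.25

Timeline: | T6 0-1 | T5 1-4 | T6 4-11 | T8 11-14 | T3 14-15 | T6 15-22 | T2 22-31 | T1 31-46 | T4 46-62 | T7 62-80 |
Completion: T1=46  T2=31  T3=15  T4=62  T5=4  T6=22  T7=80  T8=14
Turnaround (C−A): T1=37  T2=18  T3=2  T4=59  T5=3  T6=22  T7=74  T8=3
Waiting times: T1=22, T2=9, T3=1, T4=43, T5=0, T6=7, T7=56, T8=0
Average waiting = (22+9+1+43+0+7+56+0) / 8 = 138/8 = 17.25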